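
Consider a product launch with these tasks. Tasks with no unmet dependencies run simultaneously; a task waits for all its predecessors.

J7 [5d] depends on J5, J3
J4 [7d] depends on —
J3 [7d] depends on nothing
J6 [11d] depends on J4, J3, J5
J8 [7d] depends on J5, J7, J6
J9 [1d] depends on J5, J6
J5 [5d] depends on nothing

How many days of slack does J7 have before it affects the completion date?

Critical path: J3→J6→J8 = 7+11+7 = 25, so the finish is 25 days.
Longest path through J7: 19 days (earliest finish 12, latest finish 18).
So J7 can slip 18 − 12 = 6 days.

6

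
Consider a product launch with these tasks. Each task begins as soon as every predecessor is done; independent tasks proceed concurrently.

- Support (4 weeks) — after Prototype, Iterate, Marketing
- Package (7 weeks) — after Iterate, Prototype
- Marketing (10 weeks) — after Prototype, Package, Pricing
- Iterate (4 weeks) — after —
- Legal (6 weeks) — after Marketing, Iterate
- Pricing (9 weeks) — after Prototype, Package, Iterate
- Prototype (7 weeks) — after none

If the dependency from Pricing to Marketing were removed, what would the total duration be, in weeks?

With the dependency in place, Prototype→Package→Pricing→Marketing→Legal = 7+7+9+10+6 = 39 sets the finish at 39 weeks.
Without Pricing→Marketing, Marketing's earliest start moves from 23 to 14.
New critical path: Prototype→Package→Marketing→Legal = 7+7+10+6 = 30 ⇒ 30 weeks.

30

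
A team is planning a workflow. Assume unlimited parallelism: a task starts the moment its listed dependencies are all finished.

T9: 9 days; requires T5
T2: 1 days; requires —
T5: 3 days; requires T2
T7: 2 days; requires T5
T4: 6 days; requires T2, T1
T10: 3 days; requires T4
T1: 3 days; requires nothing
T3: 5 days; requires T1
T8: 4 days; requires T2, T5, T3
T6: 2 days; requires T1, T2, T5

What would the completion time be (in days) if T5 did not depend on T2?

With the dependency in place, T2→T5→T9 = 1+3+9 = 13 sets the finish at 13 days.
Without T2→T5, T5's earliest start moves from 1 to 0.
The longest chain is now T1→T3→T8 = 3+5+4 = 12, so the schedule takes 12 days.

12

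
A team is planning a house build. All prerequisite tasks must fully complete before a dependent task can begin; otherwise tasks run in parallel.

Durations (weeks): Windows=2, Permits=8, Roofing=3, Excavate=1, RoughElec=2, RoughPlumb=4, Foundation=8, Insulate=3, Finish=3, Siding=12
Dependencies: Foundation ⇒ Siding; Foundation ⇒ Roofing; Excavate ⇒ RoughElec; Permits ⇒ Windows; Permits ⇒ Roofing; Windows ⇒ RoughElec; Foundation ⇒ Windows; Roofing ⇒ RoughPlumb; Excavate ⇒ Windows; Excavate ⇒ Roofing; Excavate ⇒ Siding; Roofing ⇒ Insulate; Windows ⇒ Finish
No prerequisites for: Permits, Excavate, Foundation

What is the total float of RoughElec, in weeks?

The longest chain is Foundation→Siding = 8+12 = 20; overall finish 20 weeks.
The longest chain containing RoughElec totals 12 weeks.
Slack of RoughElec = 18 − 10 = 8 weeks.

8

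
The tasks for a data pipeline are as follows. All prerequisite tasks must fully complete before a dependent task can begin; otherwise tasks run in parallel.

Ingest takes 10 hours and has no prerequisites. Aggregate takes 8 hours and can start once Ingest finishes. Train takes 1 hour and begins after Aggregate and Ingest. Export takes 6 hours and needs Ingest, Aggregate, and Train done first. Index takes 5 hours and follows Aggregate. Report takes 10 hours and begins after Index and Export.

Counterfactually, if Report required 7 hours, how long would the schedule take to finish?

The binding path is Ingest→Aggregate→Train→Export→Report = 10+8+1+6+10 = 35; finish at 35 hours.
Report is on the critical path; changing it to 7 makes that path 32 hours.
That remains the longest chain; total 32 hours.

32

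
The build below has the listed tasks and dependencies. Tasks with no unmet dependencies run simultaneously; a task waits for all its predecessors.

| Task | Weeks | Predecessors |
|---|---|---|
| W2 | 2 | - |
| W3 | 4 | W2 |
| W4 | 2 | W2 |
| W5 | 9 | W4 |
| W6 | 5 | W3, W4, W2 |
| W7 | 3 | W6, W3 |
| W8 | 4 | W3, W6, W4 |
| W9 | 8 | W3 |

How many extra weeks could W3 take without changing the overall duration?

Critical path: W2→W3→W6→W8 = 2+4+5+4 = 15, so the finish is 15 weeks.
The longest chain containing W3 totals 15 weeks.
Slack of W3 = 2 − 2 = 0 weeks.

0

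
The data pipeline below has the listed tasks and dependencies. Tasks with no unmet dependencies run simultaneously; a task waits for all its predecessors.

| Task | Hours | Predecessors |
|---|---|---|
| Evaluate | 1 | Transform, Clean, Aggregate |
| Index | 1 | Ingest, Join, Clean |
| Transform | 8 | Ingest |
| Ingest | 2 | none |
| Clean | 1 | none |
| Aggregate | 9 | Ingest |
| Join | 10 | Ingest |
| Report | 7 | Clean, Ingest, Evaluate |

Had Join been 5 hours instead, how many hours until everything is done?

Actual critical path: Ingest→Aggregate→Evaluate→Report = 2+9+1+7 = 19 ⇒ 19 hours.
Join is off the critical path — its longest chain is 13 hours, giving 6 of slack.
That remains the longest chain; total 19 hours.

19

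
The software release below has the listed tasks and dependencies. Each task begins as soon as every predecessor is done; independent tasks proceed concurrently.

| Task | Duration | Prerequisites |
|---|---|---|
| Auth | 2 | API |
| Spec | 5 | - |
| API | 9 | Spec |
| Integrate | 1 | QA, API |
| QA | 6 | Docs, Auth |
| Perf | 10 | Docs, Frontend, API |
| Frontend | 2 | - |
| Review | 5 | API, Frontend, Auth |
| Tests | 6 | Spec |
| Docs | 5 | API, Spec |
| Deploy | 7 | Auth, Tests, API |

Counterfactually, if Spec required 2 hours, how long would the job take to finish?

Actual critical path: Spec→API→Docs→Perf = 5+9+5+10 = 29 ⇒ 29 hours.
Since Spec is critical, the -3 change carries straight to that chain (now 26 hours).
That remains the longest chain; total 26 hours.

26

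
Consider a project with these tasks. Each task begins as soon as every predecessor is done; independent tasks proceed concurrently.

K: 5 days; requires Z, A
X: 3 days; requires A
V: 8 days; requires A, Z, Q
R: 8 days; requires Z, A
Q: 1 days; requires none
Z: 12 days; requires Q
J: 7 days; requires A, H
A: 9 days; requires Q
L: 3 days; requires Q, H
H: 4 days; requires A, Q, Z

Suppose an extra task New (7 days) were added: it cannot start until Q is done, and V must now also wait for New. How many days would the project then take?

24

Originally the project takes 24 days.
With New inserted, V now waits for max(A, Z, Q, New).
New critical path: Q→Z→H→J = 1+12+4+7 = 24 ⇒ 24 days.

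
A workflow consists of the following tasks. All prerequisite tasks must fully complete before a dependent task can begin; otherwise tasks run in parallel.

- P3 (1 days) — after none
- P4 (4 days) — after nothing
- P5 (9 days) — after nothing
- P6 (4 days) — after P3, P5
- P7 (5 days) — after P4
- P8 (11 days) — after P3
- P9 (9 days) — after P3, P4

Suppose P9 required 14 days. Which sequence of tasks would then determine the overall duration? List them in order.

P4, P9

The binding path is P4→P9 = 4+9 = 13; finish at 13 days.
P9 lies on that path, so at 14 days the path becomes 18 days.
No other chain overtakes it, so the finish is 18 days.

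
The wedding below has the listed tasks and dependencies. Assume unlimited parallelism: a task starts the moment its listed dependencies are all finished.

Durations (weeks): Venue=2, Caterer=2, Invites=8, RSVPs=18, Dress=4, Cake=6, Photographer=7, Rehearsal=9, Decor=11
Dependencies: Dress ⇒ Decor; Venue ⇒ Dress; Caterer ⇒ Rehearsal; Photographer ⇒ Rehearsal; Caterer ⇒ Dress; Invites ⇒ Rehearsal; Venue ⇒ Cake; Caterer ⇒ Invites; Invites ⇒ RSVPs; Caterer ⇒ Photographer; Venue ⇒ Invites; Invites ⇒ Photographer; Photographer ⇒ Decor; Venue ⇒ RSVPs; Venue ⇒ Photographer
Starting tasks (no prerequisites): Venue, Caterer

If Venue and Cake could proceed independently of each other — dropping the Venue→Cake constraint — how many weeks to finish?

28

Original critical path: Venue→Invites→RSVPs = 2+8+18 = 28 ⇒ 28 weeks.
Without Venue→Cake, Cake's earliest start moves from 2 to 0.
After: Venue→Invites→RSVPs = 2+8+18 = 28 → 28 weeks.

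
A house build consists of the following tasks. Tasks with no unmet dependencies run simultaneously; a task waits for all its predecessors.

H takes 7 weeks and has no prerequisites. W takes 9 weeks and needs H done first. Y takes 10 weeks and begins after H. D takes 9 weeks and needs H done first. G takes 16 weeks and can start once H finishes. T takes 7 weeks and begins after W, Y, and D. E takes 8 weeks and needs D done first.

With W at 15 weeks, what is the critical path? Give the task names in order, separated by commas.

Actual critical path: H→Y→T = 7+10+7 = 24 ⇒ 24 weeks.
W is off the critical path — its longest chain is 23 weeks, giving 1 of slack.
Now H→W→T = 7+15+7 = 29 is longest, so the finish becomes 29 weeks.

H, W, T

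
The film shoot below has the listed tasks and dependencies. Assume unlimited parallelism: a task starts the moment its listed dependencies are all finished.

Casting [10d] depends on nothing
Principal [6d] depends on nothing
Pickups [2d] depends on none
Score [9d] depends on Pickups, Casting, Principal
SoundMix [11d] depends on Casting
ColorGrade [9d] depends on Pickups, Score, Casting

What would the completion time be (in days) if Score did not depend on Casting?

Original critical path: Casting→Score→ColorGrade = 10+9+9 = 28 ⇒ 28 days.
Without Casting→Score, Score's earliest start moves from 10 to 6.
After: Principal→Score→ColorGrade = 6+9+9 = 24 → 24 days.

24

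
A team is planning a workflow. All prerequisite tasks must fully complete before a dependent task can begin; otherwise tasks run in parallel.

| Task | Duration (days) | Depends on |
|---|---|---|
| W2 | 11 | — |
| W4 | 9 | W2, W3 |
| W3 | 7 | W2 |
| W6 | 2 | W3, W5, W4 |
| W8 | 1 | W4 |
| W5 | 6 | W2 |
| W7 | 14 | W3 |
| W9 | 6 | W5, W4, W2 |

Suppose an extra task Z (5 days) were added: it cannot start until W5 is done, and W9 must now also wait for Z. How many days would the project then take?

Originally the project takes 33 days.
With Z inserted, W9 now waits for max(W5, W4, W2, Z).
New critical path: W2→W3→W4→W9 = 11+7+9+6 = 33 ⇒ 33 days.

33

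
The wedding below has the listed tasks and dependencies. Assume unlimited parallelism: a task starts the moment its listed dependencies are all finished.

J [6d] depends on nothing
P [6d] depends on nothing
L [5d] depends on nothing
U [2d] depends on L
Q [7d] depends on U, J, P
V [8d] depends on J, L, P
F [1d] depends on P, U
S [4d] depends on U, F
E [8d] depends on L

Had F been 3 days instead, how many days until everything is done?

Critical path before the change: J→V = 6+8 = 14 giving 14 days.
F is off the critical path — its longest chain is 12 days, giving 2 of slack.
No other chain overtakes it, so the finish is 14 days.

14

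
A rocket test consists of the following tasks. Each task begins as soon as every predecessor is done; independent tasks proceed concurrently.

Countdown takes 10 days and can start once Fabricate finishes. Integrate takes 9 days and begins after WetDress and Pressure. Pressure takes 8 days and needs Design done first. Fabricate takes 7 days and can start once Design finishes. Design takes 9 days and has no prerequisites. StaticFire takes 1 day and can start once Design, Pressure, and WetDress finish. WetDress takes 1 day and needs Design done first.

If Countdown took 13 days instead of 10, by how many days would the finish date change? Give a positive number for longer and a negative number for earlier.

3

The binding path is Design→Fabricate→Countdown = 9+7+10 = 26; finish at 26 days.
Since Countdown is critical, the +3 change carries straight to that chain (now 29 days).
No other chain overtakes it, so the finish is 29 days.
Change in finish: 29 − 26 = +3 days.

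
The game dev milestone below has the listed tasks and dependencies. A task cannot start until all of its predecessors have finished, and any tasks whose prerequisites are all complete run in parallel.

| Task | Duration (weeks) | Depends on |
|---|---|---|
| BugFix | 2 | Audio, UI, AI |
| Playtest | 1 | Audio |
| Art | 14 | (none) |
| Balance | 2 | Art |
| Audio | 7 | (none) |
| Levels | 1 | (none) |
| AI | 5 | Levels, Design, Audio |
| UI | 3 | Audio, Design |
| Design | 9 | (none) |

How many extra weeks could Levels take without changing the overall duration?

The longest chain is Design→AI→BugFix = 9+5+2 = 16; overall finish 16 weeks.
Levels finishes as early as 1 and must finish by 9.
So Levels can slip 9 − 1 = 8 weeks.

8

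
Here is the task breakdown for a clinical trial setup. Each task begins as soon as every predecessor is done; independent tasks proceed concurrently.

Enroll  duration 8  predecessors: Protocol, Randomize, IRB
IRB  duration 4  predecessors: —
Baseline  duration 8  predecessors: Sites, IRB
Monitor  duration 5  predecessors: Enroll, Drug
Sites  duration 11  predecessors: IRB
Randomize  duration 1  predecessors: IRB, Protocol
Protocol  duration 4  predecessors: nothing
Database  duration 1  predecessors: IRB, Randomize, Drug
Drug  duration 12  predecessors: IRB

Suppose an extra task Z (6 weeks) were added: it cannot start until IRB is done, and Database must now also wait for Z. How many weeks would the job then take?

23

Originally the job takes 23 weeks.
With Z inserted, Database now waits for max(IRB, Randomize, Drug, Z).
New critical path: IRB→Sites→Baseline = 4+11+8 = 23 ⇒ 23 weeks.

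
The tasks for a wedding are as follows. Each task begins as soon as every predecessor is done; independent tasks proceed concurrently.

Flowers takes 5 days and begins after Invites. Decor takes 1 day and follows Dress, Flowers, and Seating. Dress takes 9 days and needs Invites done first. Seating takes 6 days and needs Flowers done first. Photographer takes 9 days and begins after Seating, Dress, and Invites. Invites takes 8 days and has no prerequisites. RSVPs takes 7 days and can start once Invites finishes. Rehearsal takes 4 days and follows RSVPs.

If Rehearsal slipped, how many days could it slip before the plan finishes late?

The longest chain is Invites→Flowers→Seating→Photographer = 8+5+6+9 = 28; overall finish 28 days.
The longest chain containing Rehearsal totals 19 days.
Float = 28 − 19 = 9.

9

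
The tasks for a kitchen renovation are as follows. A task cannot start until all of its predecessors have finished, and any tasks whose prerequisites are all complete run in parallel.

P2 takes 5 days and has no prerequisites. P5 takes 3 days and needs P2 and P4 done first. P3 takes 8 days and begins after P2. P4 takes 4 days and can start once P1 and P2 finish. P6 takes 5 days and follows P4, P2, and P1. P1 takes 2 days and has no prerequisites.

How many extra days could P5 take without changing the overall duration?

Critical path: P2→P4→P6 = 5+4+5 = 14, so the finish is 14 days.
Longest path through P5: 12 days (earliest finish 12, latest finish 14).
Slack of P5 = 11 − 9 = 2 days.

2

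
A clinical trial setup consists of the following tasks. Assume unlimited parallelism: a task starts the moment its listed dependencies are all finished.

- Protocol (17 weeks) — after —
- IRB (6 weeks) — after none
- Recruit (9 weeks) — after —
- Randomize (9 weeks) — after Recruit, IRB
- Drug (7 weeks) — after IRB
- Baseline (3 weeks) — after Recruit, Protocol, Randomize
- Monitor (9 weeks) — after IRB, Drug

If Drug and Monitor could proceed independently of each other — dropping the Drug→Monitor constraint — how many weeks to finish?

With the dependency in place, IRB→Drug→Monitor = 6+7+9 = 22 sets the finish at 22 weeks.
Without Drug→Monitor, Monitor's earliest start moves from 13 to 6.
After: Recruit→Randomize→Baseline = 9+9+3 = 21 → 21 weeks.

21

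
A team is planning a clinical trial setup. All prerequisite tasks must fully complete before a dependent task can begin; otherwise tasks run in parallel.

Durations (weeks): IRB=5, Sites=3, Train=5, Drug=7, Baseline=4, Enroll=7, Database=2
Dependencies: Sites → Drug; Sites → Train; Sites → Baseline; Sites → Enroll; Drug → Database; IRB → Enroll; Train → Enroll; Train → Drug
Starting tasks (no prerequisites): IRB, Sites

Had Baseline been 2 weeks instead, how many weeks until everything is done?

As given, the longest chain is Sites→Train→Drug→Database = 3+5+7+2 = 17, so the finish is 17 weeks.
Baseline is off the critical path — its longest chain is 7 weeks, giving 10 of slack.
That remains the longest chain; total 17 weeks.

17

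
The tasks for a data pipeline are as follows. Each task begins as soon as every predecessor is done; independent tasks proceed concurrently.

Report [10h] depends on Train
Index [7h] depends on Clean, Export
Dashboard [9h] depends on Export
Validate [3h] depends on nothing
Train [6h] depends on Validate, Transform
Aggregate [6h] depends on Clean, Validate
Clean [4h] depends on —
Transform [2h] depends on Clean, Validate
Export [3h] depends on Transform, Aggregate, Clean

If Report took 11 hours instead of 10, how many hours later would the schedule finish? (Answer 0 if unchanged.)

Critical path before the change: Clean→Transform→Train→Report = 4+2+6+10 = 22 giving 22 hours.
Report is on the critical path; changing it to 11 makes that path 23 hours.
That remains the longest chain; total 23 hours.
Change in finish: 23 − 22 = +1 hours.

1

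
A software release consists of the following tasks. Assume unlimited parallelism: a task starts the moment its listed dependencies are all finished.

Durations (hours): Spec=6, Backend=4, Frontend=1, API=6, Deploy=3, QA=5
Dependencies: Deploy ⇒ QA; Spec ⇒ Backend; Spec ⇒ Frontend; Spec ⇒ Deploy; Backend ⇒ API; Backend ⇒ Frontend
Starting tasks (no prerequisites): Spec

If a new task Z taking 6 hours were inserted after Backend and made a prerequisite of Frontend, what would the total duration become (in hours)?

17

Originally the project takes 16 hours.
With Z inserted, Frontend now waits for max(Backend, Spec, Z).
New critical path: Spec→Backend→Z→Frontend = 6+4+6+1 = 17 ⇒ 17 hours.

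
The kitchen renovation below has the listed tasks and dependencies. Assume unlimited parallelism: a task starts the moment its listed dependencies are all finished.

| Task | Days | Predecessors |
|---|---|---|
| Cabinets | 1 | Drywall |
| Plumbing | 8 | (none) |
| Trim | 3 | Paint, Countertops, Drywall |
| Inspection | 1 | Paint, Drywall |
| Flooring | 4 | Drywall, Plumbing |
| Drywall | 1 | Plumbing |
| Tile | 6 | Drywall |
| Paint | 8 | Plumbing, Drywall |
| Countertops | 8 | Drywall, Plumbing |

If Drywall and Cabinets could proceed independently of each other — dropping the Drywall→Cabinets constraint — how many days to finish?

Before: longest chain Plumbing→Drywall→Countertops→Trim = 8+1+8+3 = 20, finish 20.
Without Drywall→Cabinets, Cabinets's earliest start moves from 9 to 0.
New critical path: Plumbing→Drywall→Countertops→Trim = 8+1+8+3 = 20 ⇒ 20 days.

20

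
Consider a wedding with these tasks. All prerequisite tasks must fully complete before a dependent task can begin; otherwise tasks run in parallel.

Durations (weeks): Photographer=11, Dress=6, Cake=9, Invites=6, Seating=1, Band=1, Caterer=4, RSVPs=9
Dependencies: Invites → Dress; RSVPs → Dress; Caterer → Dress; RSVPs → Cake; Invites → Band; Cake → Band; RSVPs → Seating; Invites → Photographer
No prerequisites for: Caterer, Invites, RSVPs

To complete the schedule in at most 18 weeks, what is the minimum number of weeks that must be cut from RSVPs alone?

Current finish: 19 weeks; target: 18.
RSVPs is on every critical path, so each week cut from RSVPs cuts the finish by one (this holds down to a finish of 17).
Need 19 − 18 = 1 week off RSVPs → RSVPs becomes 8 weeks, finish becomes 18.

1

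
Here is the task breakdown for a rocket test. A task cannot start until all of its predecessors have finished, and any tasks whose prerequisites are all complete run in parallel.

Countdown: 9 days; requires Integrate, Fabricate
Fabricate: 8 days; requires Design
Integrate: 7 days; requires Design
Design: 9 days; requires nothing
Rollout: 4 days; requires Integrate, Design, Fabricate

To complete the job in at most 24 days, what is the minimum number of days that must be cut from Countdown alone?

Current finish: 26 days; target: 24.
Countdown is on every critical path, so each day cut from Countdown cuts the finish by one (this holds down to a finish of 21).
Need 26 − 24 = 2 days off Countdown → Countdown becomes 7 days, finish becomes 24.

2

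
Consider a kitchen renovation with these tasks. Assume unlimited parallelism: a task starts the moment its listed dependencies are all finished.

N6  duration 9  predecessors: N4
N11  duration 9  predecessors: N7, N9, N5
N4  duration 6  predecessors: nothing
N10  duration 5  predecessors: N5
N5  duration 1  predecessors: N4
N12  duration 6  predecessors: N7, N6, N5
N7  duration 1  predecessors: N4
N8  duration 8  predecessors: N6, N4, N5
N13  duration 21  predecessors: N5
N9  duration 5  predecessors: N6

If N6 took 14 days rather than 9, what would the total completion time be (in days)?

Critical path before the change: N4→N6→N9→N11 = 6+9+5+9 = 29 giving 29 days.
N6 lies on that path, so at 14 days the path becomes 34 days.
That remains the longest chain; total 34 days.

34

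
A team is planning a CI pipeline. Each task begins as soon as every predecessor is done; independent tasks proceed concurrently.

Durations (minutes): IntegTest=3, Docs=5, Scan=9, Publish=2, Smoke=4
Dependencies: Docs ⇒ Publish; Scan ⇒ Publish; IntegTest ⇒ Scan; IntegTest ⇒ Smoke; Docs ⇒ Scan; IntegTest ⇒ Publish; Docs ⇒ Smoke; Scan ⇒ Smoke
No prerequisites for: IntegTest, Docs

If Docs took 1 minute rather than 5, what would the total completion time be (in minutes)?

Baseline: Docs→Scan→Smoke = 5+9+4 = 18 → 18 minutes.
Docs is on the critical path; changing it to 1 makes that path 14 minutes.
Now IntegTest→Scan→Smoke = 3+9+4 = 16 is longest, so the finish becomes 16 minutes.

16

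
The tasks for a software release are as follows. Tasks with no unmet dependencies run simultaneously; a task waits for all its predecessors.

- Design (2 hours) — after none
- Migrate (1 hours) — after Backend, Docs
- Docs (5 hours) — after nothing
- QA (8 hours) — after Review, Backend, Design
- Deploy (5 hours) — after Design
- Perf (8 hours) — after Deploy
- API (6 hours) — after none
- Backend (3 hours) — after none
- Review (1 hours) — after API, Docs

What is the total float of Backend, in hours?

4

The longest chain is Design→Deploy→Perf = 2+5+8 = 15; overall finish 15 hours.
The longest chain containing Backend totals 11 hours.
Slack of Backend = 4 − 0 = 4 hours.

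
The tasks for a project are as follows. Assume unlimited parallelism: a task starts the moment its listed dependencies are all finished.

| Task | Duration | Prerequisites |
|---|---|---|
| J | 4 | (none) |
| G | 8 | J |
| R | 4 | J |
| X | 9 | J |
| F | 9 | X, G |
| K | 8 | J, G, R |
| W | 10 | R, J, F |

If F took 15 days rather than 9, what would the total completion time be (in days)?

The binding path is J→X→F→W = 4+9+9+10 = 32; finish at 32 days.
F lies on that path, so at 15 days the path becomes 38 days.
That remains the longest chain; total 38 days.

38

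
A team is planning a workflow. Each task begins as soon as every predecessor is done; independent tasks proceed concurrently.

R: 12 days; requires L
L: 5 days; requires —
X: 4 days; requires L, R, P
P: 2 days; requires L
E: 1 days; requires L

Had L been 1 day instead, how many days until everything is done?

17

Baseline: L→R→X = 5+12+4 = 21 → 21 days.
Since L is critical, the -4 change carries straight to that chain (now 17 days).
No other chain overtakes it, so the finish is 17 days.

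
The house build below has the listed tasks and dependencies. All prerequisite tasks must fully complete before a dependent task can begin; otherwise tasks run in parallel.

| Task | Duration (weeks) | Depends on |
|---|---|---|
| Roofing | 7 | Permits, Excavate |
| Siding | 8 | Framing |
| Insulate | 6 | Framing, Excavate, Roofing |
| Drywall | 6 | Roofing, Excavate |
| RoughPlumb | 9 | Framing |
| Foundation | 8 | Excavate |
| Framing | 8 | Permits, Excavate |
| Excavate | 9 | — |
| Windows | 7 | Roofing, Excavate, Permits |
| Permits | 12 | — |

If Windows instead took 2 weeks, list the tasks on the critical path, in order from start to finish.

Critical path before the change: Permits→Framing→RoughPlumb = 12+8+9 = 29 giving 29 weeks.
Windows has 3 weeks of float (longest path through it is 26).
No other chain overtakes it, so the finish is 29 weeks.

Permits, Framing, RoughPlumb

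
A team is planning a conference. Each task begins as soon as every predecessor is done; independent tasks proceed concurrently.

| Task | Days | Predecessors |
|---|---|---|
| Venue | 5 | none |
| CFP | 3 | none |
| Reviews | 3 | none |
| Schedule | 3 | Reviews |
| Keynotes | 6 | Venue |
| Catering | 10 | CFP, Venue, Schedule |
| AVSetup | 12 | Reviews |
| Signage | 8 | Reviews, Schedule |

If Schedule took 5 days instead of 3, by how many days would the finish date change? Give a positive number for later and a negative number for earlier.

2

Actual critical path: Reviews→Schedule→Catering = 3+3+10 = 16 ⇒ 16 days.
Since Schedule is critical, the +2 change carries straight to that chain (now 18 days).
No other chain overtakes it, so the finish is 18 days.
Change in finish: 18 − 16 = +2 days.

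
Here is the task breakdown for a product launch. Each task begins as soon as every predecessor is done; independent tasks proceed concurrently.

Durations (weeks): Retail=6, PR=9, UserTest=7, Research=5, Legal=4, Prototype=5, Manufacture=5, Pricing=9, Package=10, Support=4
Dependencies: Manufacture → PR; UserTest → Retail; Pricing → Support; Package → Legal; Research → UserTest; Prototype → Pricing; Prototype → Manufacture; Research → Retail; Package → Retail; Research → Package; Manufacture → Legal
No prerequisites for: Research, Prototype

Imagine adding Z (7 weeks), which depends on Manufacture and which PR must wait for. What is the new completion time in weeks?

Originally the project takes 21 weeks.
With Z inserted, PR now waits for max(Manufacture, Z).
New critical path: Prototype→Manufacture→Z→PR = 5+5+7+9 = 26 ⇒ 26 weeks.

26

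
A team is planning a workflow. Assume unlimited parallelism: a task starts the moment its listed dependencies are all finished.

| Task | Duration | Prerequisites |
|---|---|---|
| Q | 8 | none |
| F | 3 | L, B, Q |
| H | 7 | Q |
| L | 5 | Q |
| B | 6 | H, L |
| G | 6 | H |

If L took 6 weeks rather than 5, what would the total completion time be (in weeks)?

As given, the longest chain is Q→H→B→F = 8+7+6+3 = 24, so the finish is 24 weeks.
The longest path through L is only 22 weeks, so L has float 2.
That remains the longest chain; total 24 weeks.

24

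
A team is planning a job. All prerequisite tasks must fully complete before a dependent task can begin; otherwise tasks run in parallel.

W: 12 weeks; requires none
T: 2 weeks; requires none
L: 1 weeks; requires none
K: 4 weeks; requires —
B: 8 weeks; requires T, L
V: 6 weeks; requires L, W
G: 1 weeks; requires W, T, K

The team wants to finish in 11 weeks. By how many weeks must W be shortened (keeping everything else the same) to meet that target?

Current finish: 18 weeks; target: 11.
W is on every critical path, so each week cut from W cuts the finish by one (this holds down to a finish of 10).
Need 18 − 11 = 7 weeks off W → W becomes 5 weeks, finish becomes 11.

7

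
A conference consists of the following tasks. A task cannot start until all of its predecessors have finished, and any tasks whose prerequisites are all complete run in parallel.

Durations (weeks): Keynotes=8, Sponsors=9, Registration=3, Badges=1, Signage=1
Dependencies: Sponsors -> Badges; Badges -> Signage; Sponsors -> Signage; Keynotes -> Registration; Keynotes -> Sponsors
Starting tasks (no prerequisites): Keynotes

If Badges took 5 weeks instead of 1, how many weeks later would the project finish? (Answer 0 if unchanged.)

4

Baseline: Keynotes→Sponsors→Badges→Signage = 8+9+1+1 = 19 → 19 weeks.
Badges is on the critical path; changing it to 5 makes that path 23 weeks.
That remains the longest chain; total 23 weeks.
Change in finish: 23 − 19 = +4 weeks.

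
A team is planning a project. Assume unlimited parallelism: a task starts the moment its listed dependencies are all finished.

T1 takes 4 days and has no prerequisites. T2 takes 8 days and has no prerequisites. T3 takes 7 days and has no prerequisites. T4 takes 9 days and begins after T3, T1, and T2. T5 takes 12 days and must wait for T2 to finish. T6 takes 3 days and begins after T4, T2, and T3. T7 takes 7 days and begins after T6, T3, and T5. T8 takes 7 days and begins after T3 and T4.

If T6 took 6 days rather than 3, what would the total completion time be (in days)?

30

Critical path before the change: T2→T4→T6→T7 = 8+9+3+7 = 27 giving 27 days.
Since T6 is critical, the +3 change carries straight to that chain (now 30 days).
That remains the longest chain; total 30 days.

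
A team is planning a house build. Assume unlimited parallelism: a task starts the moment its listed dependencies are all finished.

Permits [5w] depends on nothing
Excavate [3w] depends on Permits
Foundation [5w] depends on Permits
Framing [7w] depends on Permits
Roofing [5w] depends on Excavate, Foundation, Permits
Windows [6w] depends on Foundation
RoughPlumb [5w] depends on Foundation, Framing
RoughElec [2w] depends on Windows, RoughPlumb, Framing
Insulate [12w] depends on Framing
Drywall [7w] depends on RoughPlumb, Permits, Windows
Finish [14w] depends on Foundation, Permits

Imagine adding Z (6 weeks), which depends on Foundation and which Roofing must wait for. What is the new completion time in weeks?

24

Originally the plan takes 24 weeks.
With Z inserted, Roofing now waits for max(Excavate, Foundation, Permits, Z).
New critical path: Permits→Foundation→Finish = 5+5+14 = 24 ⇒ 24 weeks.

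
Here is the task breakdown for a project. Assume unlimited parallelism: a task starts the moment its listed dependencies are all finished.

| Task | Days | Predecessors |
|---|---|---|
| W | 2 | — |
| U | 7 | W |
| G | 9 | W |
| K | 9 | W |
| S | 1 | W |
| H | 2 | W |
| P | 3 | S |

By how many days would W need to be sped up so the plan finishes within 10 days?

Current finish: 11 days; target: 10.
W is on every critical path, so each day cut from W cuts the finish by one (this holds down to a finish of 10).
Need 11 − 10 = 1 day off W → W becomes 1 day, finish becomes 10.

1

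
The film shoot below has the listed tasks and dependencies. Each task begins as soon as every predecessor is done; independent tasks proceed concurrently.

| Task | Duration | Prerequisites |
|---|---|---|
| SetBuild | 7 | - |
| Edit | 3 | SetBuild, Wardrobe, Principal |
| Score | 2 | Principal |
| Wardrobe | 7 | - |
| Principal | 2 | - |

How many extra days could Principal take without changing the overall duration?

The longest chain is SetBuild→Edit = 7+3 = 10; overall finish 10 days.
The longest chain containing Principal totals 5 days.
Slack of Principal = 5 − 0 = 5 days.

5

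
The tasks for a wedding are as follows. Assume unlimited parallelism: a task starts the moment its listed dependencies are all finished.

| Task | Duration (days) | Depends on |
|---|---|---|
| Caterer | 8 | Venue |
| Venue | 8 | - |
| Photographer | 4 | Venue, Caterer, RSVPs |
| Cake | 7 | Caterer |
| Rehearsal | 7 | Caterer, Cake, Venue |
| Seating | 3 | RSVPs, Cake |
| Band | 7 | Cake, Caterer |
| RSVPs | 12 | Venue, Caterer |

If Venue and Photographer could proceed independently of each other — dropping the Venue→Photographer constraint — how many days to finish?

Original critical path: Venue→Caterer→RSVPs→Photographer = 8+8+12+4 = 32 ⇒ 32 days.
Dropping Venue→Photographer doesn't change Photographer's earliest start (28); another predecessor still binds.
After: Venue→Caterer→RSVPs→Photographer = 8+8+12+4 = 32 → 32 days.

32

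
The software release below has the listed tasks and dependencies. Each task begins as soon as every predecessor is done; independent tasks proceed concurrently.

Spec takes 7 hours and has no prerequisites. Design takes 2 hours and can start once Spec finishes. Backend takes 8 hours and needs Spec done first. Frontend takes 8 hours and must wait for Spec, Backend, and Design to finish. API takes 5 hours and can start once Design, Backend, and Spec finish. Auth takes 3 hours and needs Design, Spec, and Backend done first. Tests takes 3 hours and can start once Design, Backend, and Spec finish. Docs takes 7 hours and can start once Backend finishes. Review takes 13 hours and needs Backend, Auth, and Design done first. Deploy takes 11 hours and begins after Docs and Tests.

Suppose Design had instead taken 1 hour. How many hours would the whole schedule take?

33

Baseline: Spec→Backend→Docs→Deploy = 7+8+7+11 = 33 → 33 hours.
The longest path through Design is only 25 hours, so Design has float 8.
That remains the longest chain; total 33 hours.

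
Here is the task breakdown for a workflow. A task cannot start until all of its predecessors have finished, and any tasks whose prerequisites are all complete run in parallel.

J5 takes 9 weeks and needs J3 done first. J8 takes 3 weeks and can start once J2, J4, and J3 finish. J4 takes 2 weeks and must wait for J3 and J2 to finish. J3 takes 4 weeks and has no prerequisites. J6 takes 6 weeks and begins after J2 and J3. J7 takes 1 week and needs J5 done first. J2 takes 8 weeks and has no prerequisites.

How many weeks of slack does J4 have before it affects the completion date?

1

J2→J6 = 8+6 = 14 sets the makespan at 14 weeks.
The longest chain containing J4 totals 13 weeks.
Slack of J4 = 9 − 8 = 1 week.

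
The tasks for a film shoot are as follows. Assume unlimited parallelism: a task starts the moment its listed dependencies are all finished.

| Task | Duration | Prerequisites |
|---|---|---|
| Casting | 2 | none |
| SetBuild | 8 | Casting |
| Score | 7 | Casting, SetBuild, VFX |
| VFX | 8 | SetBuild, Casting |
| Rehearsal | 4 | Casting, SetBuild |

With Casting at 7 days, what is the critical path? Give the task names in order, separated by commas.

Casting, SetBuild, VFX, Score

Actual critical path: Casting→SetBuild→VFX→Score = 2+8+8+7 = 25 ⇒ 25 days.
Casting lies on that path, so at 7 days the path becomes 30 days.
That remains the longest chain; total 30 days.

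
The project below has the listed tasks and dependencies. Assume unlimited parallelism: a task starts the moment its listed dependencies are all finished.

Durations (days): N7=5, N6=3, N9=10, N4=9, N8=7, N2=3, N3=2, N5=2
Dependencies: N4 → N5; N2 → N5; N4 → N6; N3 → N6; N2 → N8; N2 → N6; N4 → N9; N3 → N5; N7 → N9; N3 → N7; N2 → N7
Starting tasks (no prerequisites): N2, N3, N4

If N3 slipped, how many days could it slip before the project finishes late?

2

The longest chain is N4→N9 = 9+10 = 19; overall finish 19 days.
Longest path through N3: 17 days (earliest finish 2, latest finish 4).
So N3 can slip 4 − 2 = 2 days.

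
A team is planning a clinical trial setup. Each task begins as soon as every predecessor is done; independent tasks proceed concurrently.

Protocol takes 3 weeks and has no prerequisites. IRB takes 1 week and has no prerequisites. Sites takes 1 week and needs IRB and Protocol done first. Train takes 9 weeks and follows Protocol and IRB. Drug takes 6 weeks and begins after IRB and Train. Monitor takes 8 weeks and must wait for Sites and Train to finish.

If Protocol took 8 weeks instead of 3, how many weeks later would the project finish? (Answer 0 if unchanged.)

The binding path is Protocol→Train→Monitor = 3+9+8 = 20; finish at 20 weeks.
Protocol is on the critical path; changing it to 8 makes that path 25 weeks.
That remains the longest chain; total 25 weeks.
Change in finish: 25 − 20 = +5 weeks.

5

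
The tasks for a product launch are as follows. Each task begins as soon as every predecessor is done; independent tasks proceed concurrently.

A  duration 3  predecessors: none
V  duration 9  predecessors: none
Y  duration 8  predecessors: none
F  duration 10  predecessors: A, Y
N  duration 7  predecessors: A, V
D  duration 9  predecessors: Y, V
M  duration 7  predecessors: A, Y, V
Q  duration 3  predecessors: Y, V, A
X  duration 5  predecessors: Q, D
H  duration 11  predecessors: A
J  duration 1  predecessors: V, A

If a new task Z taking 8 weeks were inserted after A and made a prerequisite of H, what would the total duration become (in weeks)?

23

Originally the job takes 23 weeks.
With Z inserted, H now waits for max(A, Z).
New critical path: V→D→X = 9+9+5 = 23 ⇒ 23 weeks.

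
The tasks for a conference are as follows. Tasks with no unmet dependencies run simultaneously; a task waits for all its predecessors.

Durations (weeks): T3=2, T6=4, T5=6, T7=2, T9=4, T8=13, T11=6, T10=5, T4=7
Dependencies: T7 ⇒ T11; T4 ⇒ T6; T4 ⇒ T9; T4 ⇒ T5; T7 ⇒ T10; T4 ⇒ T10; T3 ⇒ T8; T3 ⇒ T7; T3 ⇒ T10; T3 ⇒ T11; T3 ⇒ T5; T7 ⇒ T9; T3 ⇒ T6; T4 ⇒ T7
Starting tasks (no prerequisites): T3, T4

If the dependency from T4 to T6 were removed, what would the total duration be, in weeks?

15

Before: longest chain T3→T8 = 2+13 = 15, finish 15.
Without T4→T6, T6's earliest start moves from 7 to 2.
The longest chain is now T3→T8 = 2+13 = 15, so the job takes 15 weeks.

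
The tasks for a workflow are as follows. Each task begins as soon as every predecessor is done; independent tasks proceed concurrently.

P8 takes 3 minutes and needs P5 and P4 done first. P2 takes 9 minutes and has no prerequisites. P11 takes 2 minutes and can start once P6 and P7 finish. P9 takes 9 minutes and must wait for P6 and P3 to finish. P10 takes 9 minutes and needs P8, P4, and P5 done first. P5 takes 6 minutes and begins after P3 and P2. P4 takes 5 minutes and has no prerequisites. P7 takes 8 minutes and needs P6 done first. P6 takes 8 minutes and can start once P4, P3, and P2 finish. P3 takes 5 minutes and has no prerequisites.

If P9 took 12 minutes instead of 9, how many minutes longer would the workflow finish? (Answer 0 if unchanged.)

2

As given, the longest chain is P2→P5→P8→P10 = 9+6+3+9 = 27, so the finish is 27 minutes.
P9 is off the critical path — its longest chain is 26 minutes, giving 1 of slack.
The binding chain switches to P2→P6→P9 = 9+8+12 = 29; finish 29 minutes.
Change in finish: 29 − 27 = +2 minutes.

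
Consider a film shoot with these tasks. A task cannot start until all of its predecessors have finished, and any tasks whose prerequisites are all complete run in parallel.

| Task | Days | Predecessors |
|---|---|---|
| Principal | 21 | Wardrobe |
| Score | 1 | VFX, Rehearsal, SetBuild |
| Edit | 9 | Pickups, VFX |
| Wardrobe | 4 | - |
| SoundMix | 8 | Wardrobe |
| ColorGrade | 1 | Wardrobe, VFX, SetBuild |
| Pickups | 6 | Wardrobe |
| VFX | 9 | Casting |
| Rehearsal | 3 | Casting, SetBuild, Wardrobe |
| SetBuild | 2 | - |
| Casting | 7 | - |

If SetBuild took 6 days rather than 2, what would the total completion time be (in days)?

25

Critical path before the change: Casting→VFX→Edit = 7+9+9 = 25 giving 25 days.
SetBuild is off the critical path — its longest chain is 6 days, giving 19 of slack.
The critical path is still Casting→VFX→Edit; finish is now 25 days.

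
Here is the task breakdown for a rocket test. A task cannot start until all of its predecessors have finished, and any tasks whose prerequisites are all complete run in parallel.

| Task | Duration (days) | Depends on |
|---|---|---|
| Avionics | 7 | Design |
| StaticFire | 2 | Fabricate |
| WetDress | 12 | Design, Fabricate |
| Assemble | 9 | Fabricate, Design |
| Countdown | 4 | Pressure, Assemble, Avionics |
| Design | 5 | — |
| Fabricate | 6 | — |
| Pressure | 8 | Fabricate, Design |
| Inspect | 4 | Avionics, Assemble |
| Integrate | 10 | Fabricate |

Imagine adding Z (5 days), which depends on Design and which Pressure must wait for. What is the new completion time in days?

Originally the project takes 19 days.
With Z inserted, Pressure now waits for max(Fabricate, Design, Z).
New critical path: Design→Z→Pressure→Countdown = 5+5+8+4 = 22 ⇒ 22 days.

22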